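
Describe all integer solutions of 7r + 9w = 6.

Step 1: Compute gcd(7, 9) = 1.
Since 1 divides 6, solutions exist.

Step 2: Find a particular solution using extended Euclidean algorithm.
We get r₀ = 24, w₀ = -18.
Check: 7*24 + 9*-18 = 6 = 6 ✓

Step 3: Write the general solution.
r = 24 + (9/1)t = 24 + 9t
w = -18 - (7/1)t = -18 - 7t
for any integer t.

r = 24 + 9t, w = -18 - 7t for integer t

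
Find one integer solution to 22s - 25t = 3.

Step 1: Check solvability.
gcd(22, 25) = 1
Since 1 divides 3, solutions exist.

Step 2: Apply extended Euclidean algorithm to find gcd.
We find integers such that 22*x0 + 25*y0 = 1

Step 3: Scale the particular solution.
Multiply by 3/1 = 3:
s = 24, t = 21

Step 4: Verify.
22*(24) - 25*(21) = 3 = 3 ✓

s = 24, t = 21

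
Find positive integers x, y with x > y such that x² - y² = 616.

Factor: x² - y² = (x+y)(x-y) = 616.
We need two factors of 616 with the same parity.
Use x+y = 308 and x-y = 2 (product 308·2 = 616).
Adding: 2x = 310, so x = 155.
Subtracting: 2y = 306, so y = 153.
Check: 155² - 153² = 24025 - 23409 = 616 ✓

x = 155, y = 153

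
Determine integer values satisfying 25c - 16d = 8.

Step 1: Check solvability.
gcd(25, 16) = 1
Since 1 divides 8, solutions exist.

Step 2: Apply extended Euclidean algorithm to find gcd.
We find integers such that 25*x0 + 16*y0 = 1

Step 3: Scale the particular solution.
Multiply by 8/1 = 8:
c = -56, d = -88

Step 4: Verify.
25*(-56) - 16*(-88) = 8 = 8 ✓

c = -56, d = -88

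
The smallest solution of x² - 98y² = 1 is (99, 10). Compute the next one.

Solutions to x² - Dy² = 1 are generated by powers of (x₀ + y₀√D).
The next solution satisfies x₁ + y₁√98 = (x₀ + y₀√98)², giving:
x₁ = x₀² + 98y₀² = 99² + 98·10² = 9801 + 9800 = 19601
y₁ = 2x₀y₀ = 2·99·10 = 1980

Verify: 19601² - 98·1980² = 384199201 - 384199200 = 1 ✓

x = 19601, y = 1980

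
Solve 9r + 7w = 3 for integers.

Step 1: Check solvability.
gcd(9, 7) = 1
Since 1 divides 3, solutions exist.

Step 2: Apply extended Euclidean algorithm to find gcd.
We find integers such that 9*x0 + 7*y0 = 1

Step 3: Scale the particular solution.
Multiply by 3/1 = 3:
r = -9, w = 12

Step 4: Verify.
9*(-9) + 7*(12) = 3 = 3 ✓

r = -9, w = 12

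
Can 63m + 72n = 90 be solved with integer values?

Step 1: Compute gcd(63, 72).
gcd(63, 72) = 9

Step 2: Check divisibility.
Does 9 divide 90? 90 = 9 x 10, so yes.

By the theorem on linear Diophantine equations, 63m + 72n = 90 has integer solutions if and only if gcd(63, 72) divides 90. Since 9 | 90, solutions exist.

Yes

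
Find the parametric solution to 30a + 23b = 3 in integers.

Step 1: Compute gcd(30, 23) = 1.
Since 1 divides 3, solutions exist.

Step 2: Find a particular solution using extended Euclidean algorithm.
We get a₀ = 30, b₀ = -39.
Check: 30*30 + 23*-39 = 3 = 3 ✓

Step 3: Write the general solution.
a = 30 + (23/1)t = 30 + 23t
b = -39 - (30/1)t = -39 - 30t
for any integer t.

a = 30 + 23t, b = -39 - 30t for integer t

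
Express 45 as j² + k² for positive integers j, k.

We need to find integers j, k > 0 such that j² + k² = 45.
Trying j = 3: k² = 45 - 3² = 45 - 9 = 36
k = 6
Check: 3² + 6² = 9 + 36 = 45 ✓

45 = 3² + 6²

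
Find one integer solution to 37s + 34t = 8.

Step 1: Check solvability.
gcd(37, 34) = 1
Since 1 divides 8, solutions exist.

Step 2: Apply extended Euclidean algorithm to find gcd.
We find integers such that 37*x0 + 34*y0 = 1

Step 3: Scale the particular solution.
Multiply by 8/1 = 8:
s = -88, t = 96

Step 4: Verify.
37*(-88) + 34*(96) = 8 = 8 ✓

s = -88, t = 96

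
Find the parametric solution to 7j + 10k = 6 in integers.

Step 1: Compute gcd(7, 10) = 1.
Since 1 divides 6, solutions exist.

Step 2: Find a particular solution using extended Euclidean algorithm.
We get j₀ = 18, k₀ = -12.
Check: 7*18 + 10*-12 = 6 = 6 ✓

Step 3: Write the general solution.
j = 18 + (10/1)t = 18 + 10t
k = -12 - (7/1)t = -12 - 7t
for any integer t.

j = 18 + 10t, k = -12 - 7t for integer t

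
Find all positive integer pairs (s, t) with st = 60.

The positive divisors of 60 are: 1, 2, 3, 4, 5, 6, 10, 12, 15, 20, 30, 60.
Each divisor d gives the pair (d, 60/d):
(1, 60), (2, 30), (3, 20), (4, 15), (5, 12), (6, 10), (10, 6), (12, 5), (15, 4), (20, 3), (30, 2), (60, 1)

(1, 60), (2, 30), (3, 20), (4, 15), (5, 12), (6, 10), (10, 6), (12, 5), (15, 4), (20, 3), (30, 2), (60, 1)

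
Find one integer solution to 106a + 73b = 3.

Step 1: Check solvability.
gcd(106, 73) = 1
Since 1 divides 3, solutions exist.

Step 2: Apply extended Euclidean algorithm to find gcd.
We find integers such that 106*x0 + 73*y0 = 1

Step 3: Scale the particular solution.
Multiply by 3/1 = 3:
a = 93, b = -135

Step 4: Verify.
106*(93) + 73*(-135) = 3 = 3 ✓

a = 93, b = -135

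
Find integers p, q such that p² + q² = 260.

We need to find integers p, q > 0 such that p² + q² = 260.
Trying p = 2: q² = 260 - 2² = 260 - 4 = 256
q = 16
Check: 2² + 16² = 4 + 256 = 260 ✓

260 = 2² + 16²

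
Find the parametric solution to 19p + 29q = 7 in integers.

Step 1: Compute gcd(19, 29) = 1.
Since 1 divides 7, solutions exist.

Step 2: Find a particular solution using extended Euclidean algorithm.
We get p₀ = -21, q₀ = 14.
Check: 19*-21 + 29*14 = 7 = 7 ✓

Step 3: Write the general solution.
p = -21 + (29/1)t = -21 + 29t
q = 14 - (19/1)t = 14 - 19t
for any integer t.

p = -21 + 29t, q = 14 - 19t for integer t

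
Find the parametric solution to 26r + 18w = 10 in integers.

Step 1: Compute gcd(26, 18) = 2.
Since 2 divides 10, solutions exist.

Step 2: Find a particular solution using extended Euclidean algorithm.
We get r₀ = -10, w₀ = 15.
Check: 26*-10 + 18*15 = 10 = 10 ✓

Step 3: Write the general solution.
r = -10 + (18/2)t = -10 + 9t
w = 15 - (26/2)t = 15 - 13t
for any integer t.

r = -10 + 9t, w = 15 - 13t for integer t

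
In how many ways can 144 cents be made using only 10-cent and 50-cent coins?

We need non-negative integers (x, y) with 10x + 50y = 144.
For each x from 0 to 14, check if (144 - 10x) is a non-negative multiple of 50.
Solutions (x, y): none
Count: 0

0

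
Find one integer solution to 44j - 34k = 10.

Step 1: Check solvability.
gcd(44, 34) = 2
Since 2 divides 10, solutions exist.

Step 2: Apply extended Euclidean algorithm to find gcd.
We find integers such that 44*x0 + 34*y0 = 2

Step 3: Scale the particular solution.
Multiply by 10/2 = 5:
j = 35, k = 45

Step 4: Verify.
44*(35) - 34*(45) = 10 = 10 ✓

j = 35, k = 45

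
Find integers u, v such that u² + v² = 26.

We need to find integers u, v > 0 such that u² + v² = 26.
Trying u = 1: v² = 26 - 1² = 26 - 1 = 25
v = 5
Check: 1² + 5² = 1 + 25 = 26 ✓

26 = 1² + 5²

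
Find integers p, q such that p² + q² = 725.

We need to find integers p, q > 0 such that p² + q² = 725.
Trying p = 7: q² = 725 - 7² = 725 - 49 = 676
q = 26
Check: 7² + 26² = 49 + 676 = 725 ✓

725 = 7² + 26²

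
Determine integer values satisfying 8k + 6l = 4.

Step 1: Check solvability.
gcd(8, 6) = 2
Since 2 divides 4, solutions exist.

Step 2: Apply extended Euclidean algorithm to find gcd.
We find integers such that 8*x0 + 6*y0 = 2

Step 3: Scale the particular solution.
Multiply by 4/2 = 2:
k = 2, l = -2

Step 4: Verify.
8*(2) + 6*(-2) = 4 = 4 ✓

k = 2, l = -2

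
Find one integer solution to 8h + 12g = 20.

Step 1: Check solvability.
gcd(8, 12) = 4
Since 4 divides 20, solutions exist.

Step 2: Apply extended Euclidean algorithm to find gcd.
We find integers such that 8*x0 + 12*y0 = 4

Step 3: Scale the particular solution.
Multiply by 20/4 = 5:
h = -5, g = 5

Step 4: Verify.
8*(-5) + 12*(5) = 20 = 20 ✓

h = -5, g = 5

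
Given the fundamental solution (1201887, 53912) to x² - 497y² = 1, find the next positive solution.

Solutions to x² - Dy² = 1 are generated by powers of (x₀ + y₀√D).
The next solution satisfies x₁ + y₁√497 = (x₀ + y₀√497)², giving:
x₁ = x₀² + 497y₀² = 1201887² + 497·53912² = 1444532360769 + 1444532360768 = 2889064721537
y₁ = 2x₀y₀ = 2·1201887·53912 = 129592263888

Verify: 2889064721537² - 497·129592263888² = 8346694965229663351642369 - 8346694965229663351642368 = 1 ✓

x = 2889064721537, y = 129592263888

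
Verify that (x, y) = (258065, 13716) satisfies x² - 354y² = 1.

Compute x² = 258065² = 66597544225
Compute 354y² = 354·13716² = 354·188128656 = 66597544224
x² - 354y² = 66597544225 - 66597544224 = 1
Since this equals 1, (258065, 13716) is a solution.

Yes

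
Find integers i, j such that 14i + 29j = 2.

Step 1: Check solvability.
gcd(14, 29) = 1
Since 1 divides 2, solutions exist.

Step 2: Apply extended Euclidean algorithm to find gcd.
We find integers such that 14*x0 + 29*y0 = 1

Step 3: Scale the particular solution.
Multiply by 2/1 = 2:
i = -4, j = 2

Step 4: Verify.
14*(-4) + 29*(2) = 2 = 2 ✓

i = -4, j = 2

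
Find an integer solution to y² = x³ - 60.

Try small integer x values and check whether x³ - 60 is a perfect square.
x = 4: x³ - 60 = 4³ - 60 = 64 - 60 = 4
Is 4 a perfect square? 2² = 4 ✓
So (x, y) = (4, 2) is a solution.

x = 4, y = 2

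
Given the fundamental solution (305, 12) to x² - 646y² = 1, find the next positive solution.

Solutions to x² - Dy² = 1 are generated by powers of (x₀ + y₀√D).
The next solution satisfies x₁ + y₁√646 = (x₀ + y₀√646)², giving:
x₁ = x₀² + 646y₀² = 305² + 646·12² = 93025 + 93024 = 186049
y₁ = 2x₀y₀ = 2·305·12 = 7320

Verify: 186049² - 646·7320² = 34614230401 - 34614230400 = 1 ✓

x = 186049, y = 7320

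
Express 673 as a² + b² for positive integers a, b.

We need to find integers a, b > 0 such that a² + b² = 673.
Trying a = 12: b² = 673 - 12² = 673 - 144 = 529
b = 23
Check: 12² + 23² = 144 + 529 = 673 ✓

673 = 12² + 23²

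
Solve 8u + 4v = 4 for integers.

Step 1: Check solvability.
gcd(8, 4) = 4
Since 4 divides 4, solutions exist.

Step 2: Apply extended Euclidean algorithm to find gcd.
We find integers such that 8*x0 + 4*y0 = 4

Step 3: Scale the particular solution.
Multiply by 4/4 = 1:
u = 0, v = 1

Step 4: Verify.
8*(0) + 4*(1) = 4 = 4 ✓

u = 0, v = 1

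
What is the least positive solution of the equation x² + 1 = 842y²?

We need x² = 842y² - 1. Try successive y:
y = 1: x² = 842·1² - 1 = 841 = 29² ✓
Check: 29² - 842·1² = 841 - 842 = -1 ✓

x = 29, y = 1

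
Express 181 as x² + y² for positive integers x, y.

We need to find integers x, y > 0 such that x² + y² = 181.
Trying x = 9: y² = 181 - 9² = 181 - 81 = 100
y = 10
Check: 9² + 10² = 81 + 100 = 181 ✓

181 = 9² + 10²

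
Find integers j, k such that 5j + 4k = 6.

Step 1: Check solvability.
gcd(5, 4) = 1
Since 1 divides 6, solutions exist.

Step 2: Apply extended Euclidean algorithm to find gcd.
We find integers such that 5*x0 + 4*y0 = 1

Step 3: Scale the particular solution.
Multiply by 6/1 = 6:
j = 6, k = -6

Step 4: Verify.
5*(6) + 4*(-6) = 6 = 6 ✓

j = 6, k = -6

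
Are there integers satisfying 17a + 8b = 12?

Step 1: Compute gcd(17, 8).
gcd(17, 8) = 1

Step 2: Check divisibility.
Does 1 divide 12? 12 = 1 x 12, so yes.

By the theorem on linear Diophantine equations, 17a + 8b = 12 has integer solutions if and only if gcd(17, 8) divides 12. Since 1 | 12, solutions exist.

Yes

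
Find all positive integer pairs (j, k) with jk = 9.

The positive divisors of 9 are: 1, 3, 9.
Each divisor d gives the pair (d, 9/d):
(1, 9), (3, 3), (9, 1)

(1, 9), (3, 3), (9, 1)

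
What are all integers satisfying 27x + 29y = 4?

Step 1: Compute gcd(27, 29) = 1.
Since 1 divides 4, solutions exist.

Step 2: Find a particular solution using extended Euclidean algorithm.
We get x₀ = 56, y₀ = -52.
Check: 27*56 + 29*-52 = 4 = 4 ✓

Step 3: Write the general solution.
x = 56 + (29/1)t = 56 + 29t
y = -52 - (27/1)t = -52 - 27t
for any integer t.

x = 56 + 29t, y = -52 - 27t for integer t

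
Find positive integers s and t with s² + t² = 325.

We need to find integers s, t > 0 such that s² + t² = 325.
Trying s = 1: t² = 325 - 1² = 325 - 1 = 324
t = 18
Check: 1² + 18² = 1 + 324 = 325 ✓

325 = 1² + 18²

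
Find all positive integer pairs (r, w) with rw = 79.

The positive divisors of 79 are: 1, 79.
Each divisor d gives the pair (d, 79/d):
(1, 79), (79, 1)

(1, 79), (79, 1)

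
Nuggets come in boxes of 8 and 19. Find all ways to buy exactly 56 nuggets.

We need non-negative integers (x, y) with 8x + 19y = 56.
For each x in 0..7, check if 56 - 8x is a non-negative multiple of 19.
x = 7: 19y = 0, y = 0 ✓

(7 boxes of 8, 0 boxes of 19)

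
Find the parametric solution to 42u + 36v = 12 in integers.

Step 1: Compute gcd(42, 36) = 6.
Since 6 divides 12, solutions exist.

Step 2: Find a particular solution using extended Euclidean algorithm.
We get u₀ = 2, v₀ = -2.
Check: 42*2 + 36*-2 = 12 = 12 ✓

Step 3: Write the general solution.
u = 2 + (36/6)t = 2 + 6t
v = -2 - (42/6)t = -2 - 7t
for any integer t.

u = 2 + 6t, v = -2 - 7t for integer t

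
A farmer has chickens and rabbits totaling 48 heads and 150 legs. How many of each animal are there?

Let c = chickens, r = rabbits.
Heads: c + r = 48
Legs: 2c + 4r = 150
From the first equation, c = 48 - r. Substitute:
2(48 - r) + 4r = 150
96 + 2r = 150
r = (150 - 96)/2 = 27
c = 48 - 27 = 21

Chickens: 21, Rabbits: 27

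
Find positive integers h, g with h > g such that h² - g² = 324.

Factor: h² - g² = (h+g)(h-g) = 324.
We need two factors of 324 with the same parity.
Use h+g = 162 and h-g = 2 (product 162·2 = 324).
Adding: 2h = 164, so h = 82.
Subtracting: 2g = 160, so g = 80.
Check: 82² - 80² = 6724 - 6400 = 324 ✓

h = 82, g = 80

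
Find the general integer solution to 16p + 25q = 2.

Step 1: Compute gcd(16, 25) = 1.
Since 1 divides 2, solutions exist.

Step 2: Find a particular solution using extended Euclidean algorithm.
We get p₀ = 22, q₀ = -14.
Check: 16*22 + 25*-14 = 2 = 2 ✓

Step 3: Write the general solution.
p = 22 + (25/1)t = 22 + 25t
q = -14 - (16/1)t = -14 - 16t
for any integer t.

p = 22 + 25t, q = -14 - 16t for integer t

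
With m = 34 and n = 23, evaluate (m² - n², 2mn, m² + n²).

a = m² - n² = 1156 - 529 = 627
b = 2mn = 2·34·23 = 1564
c = m² + n² = 1156 + 529 = 1685
Verify: 627² + 1564² = 393129 + 2446096 = 2839225 = 1685² ✓

(627, 1564, 1685)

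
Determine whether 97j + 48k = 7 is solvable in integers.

Step 1: Compute gcd(97, 48).
gcd(97, 48) = 1

Step 2: Check divisibility.
Does 1 divide 7? 7 = 1 x 7, so yes.

By the theorem on linear Diophantine equations, 97j + 48k = 7 has integer solutions if and only if gcd(97, 48) divides 7. Since 1 | 7, solutions exist.

Yes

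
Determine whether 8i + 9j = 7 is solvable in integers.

Step 1: Compute gcd(8, 9).
gcd(8, 9) = 1

Step 2: Check divisibility.
Does 1 divide 7? 7 = 1 x 7, so yes.

By the theorem on linear Diophantine equations, 8i + 9j = 7 has integer solutions if and only if gcd(8, 9) divides 7. Since 1 | 7, solutions exist.

Yes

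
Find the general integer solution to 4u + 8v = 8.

Step 1: Compute gcd(4, 8) = 4.
Since 4 divides 8, solutions exist.

Step 2: Find a particular solution using extended Euclidean algorithm.
We get u₀ = 2, v₀ = 0.
Check: 4*2 + 8*0 = 8 = 8 ✓

Step 3: Write the general solution.
u = 2 + (8/4)t = 2 + 2t
v = 0 - (4/4)t = 0 - 1t
for any integer t.

u = 2 + 2t, v = 0 - 1t for integer t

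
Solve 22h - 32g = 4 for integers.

Step 1: Check solvability.
gcd(22, 32) = 2
Since 2 divides 4, solutions exist.

Step 2: Apply extended Euclidean algorithm to find gcd.
We find integers such that 22*x0 + 32*y0 = 2

Step 3: Scale the particular solution.
Multiply by 4/2 = 2:
h = 6, g = 4

Step 4: Verify.
22*(6) - 32*(4) = 4 = 4 ✓

h = 6, g = 4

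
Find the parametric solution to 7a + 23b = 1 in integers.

Step 1: Compute gcd(7, 23) = 1.
Since 1 divides 1, solutions exist.

Step 2: Find a particular solution using extended Euclidean algorithm.
We get a₀ = 10, b₀ = -3.
Check: 7*10 + 23*-3 = 1 = 1 ✓

Step 3: Write the general solution.
a = 10 + (23/1)t = 10 + 23t
b = -3 - (7/1)t = -3 - 7t
for any integer t.

a = 10 + 23t, b = -3 - 7t for integer t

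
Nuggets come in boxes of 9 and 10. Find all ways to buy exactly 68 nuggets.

We need non-negative integers (x, y) with 9x + 10y = 68.
For each x in 0..7, check if 68 - 9x is a non-negative multiple of 10.
x = 2: 10y = 50, y = 5 ✓

(2 boxes of 9, 5 boxes of 10)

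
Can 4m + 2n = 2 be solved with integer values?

Step 1: Compute gcd(4, 2).
gcd(4, 2) = 2

Step 2: Check divisibility.
Does 2 divide 2? 2 = 2 x 1, so yes.

By the theorem on linear Diophantine equations, 4m + 2n = 2 has integer solutions if and only if gcd(4, 2) divides 2. Since 2 | 2, solutions exist.

Yes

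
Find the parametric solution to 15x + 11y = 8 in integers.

Step 1: Compute gcd(15, 11) = 1.
Since 1 divides 8, solutions exist.

Step 2: Find a particular solution using extended Euclidean algorithm.
We get x₀ = 24, y₀ = -32.
Check: 15*24 + 11*-32 = 8 = 8 ✓

Step 3: Write the general solution.
x = 24 + (11/1)t = 24 + 11t
y = -32 - (15/1)t = -32 - 15t
for any integer t.

x = 24 + 11t, y = -32 - 15t for integer t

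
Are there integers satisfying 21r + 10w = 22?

Step 1: Compute gcd(21, 10).
gcd(21, 10) = 1

Step 2: Check divisibility.
Does 1 divide 22? 22 = 1 x 22, so yes.

By the theorem on linear Diophantine equations, 21r + 10w = 22 has integer solutions if and only if gcd(21, 10) divides 22. Since 1 | 22, solutions exist.

Yes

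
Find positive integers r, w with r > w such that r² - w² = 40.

Factor: r² - w² = (r+w)(r-w) = 40.
We need two factors of 40 with the same parity.
Use r+w = 20 and r-w = 2 (product 20·2 = 40).
Adding: 2r = 22, so r = 11.
Subtracting: 2w = 18, so w = 9.
Check: 11² - 9² = 121 - 81 = 40 ✓

r = 11, w = 9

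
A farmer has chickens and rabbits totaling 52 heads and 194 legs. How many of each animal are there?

Let c = chickens, r = rabbits.
Heads: c + r = 52
Legs: 2c + 4r = 194
From the first equation, c = 52 - r. Substitute:
2(52 - r) + 4r = 194
104 + 2r = 194
r = (194 - 104)/2 = 45
c = 52 - 45 = 7

Chickens: 7, Rabbits: 45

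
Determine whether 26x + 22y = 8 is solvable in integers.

Step 1: Compute gcd(26, 22).
gcd(26, 22) = 2

Step 2: Check divisibility.
Does 2 divide 8? 8 = 2 x 4, so yes.

By the theorem on linear Diophantine equations, 26x + 22y = 8 has integer solutions if and only if gcd(26, 22) divides 8. Since 2 | 8, solutions exist.

Yes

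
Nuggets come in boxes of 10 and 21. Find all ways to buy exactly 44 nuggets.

We need non-negative integers (x, y) with 10x + 21y = 44.
For each x in 0..4, check if 44 - 10x is a non-negative multiple of 21.
No x yields an integer y ≥ 0.

No solution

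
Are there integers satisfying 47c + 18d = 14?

Step 1: Compute gcd(47, 18).
gcd(47, 18) = 1

Step 2: Check divisibility.
Does 1 divide 14? 14 = 1 x 14, so yes.

By the theorem on linear Diophantine equations, 47c + 18d = 14 has integer solutions if and only if gcd(47, 18) divides 14. Since 1 | 14, solutions exist.

Yes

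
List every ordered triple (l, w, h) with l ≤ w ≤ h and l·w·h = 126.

Iterate l from 1 to ⌊126^(1/3)⌋. For each l dividing 126, iterate w ≥ l with w dividing 126/l, and set h = 126/(l·w).
Triples found (10): (1×1×126), (1×2×63), (1×3×42), (1×6×21), (1×7×18), (1×9×14), (2×3×21), (2×7×9), (3×3×14), (3×6×7)

(1×1×126), (1×2×63), (1×3×42), (1×6×21), (1×7×18), (1×9×14), (2×3×21), (2×7×9), (3×3×14), (3×6×7)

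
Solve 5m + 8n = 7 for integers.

Step 1: Check solvability.
gcd(5, 8) = 1
Since 1 divides 7, solutions exist.

Step 2: Apply extended Euclidean algorithm to find gcd.
We find integers such that 5*x0 + 8*y0 = 1

Step 3: Scale the particular solution.
Multiply by 7/1 = 7:
m = -21, n = 14

Step 4: Verify.
5*(-21) + 8*(14) = 7 = 7 ✓

m = -21, n = 14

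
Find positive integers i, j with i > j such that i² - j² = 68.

Factor: i² - j² = (i+j)(i-j) = 68.
We need two factors of 68 with the same parity.
Use i+j = 34 and i-j = 2 (product 34·2 = 68).
Adding: 2i = 36, so i = 18.
Subtracting: 2j = 32, so j = 16.
Check: 18² - 16² = 324 - 256 = 68 ✓

i = 18, j = 16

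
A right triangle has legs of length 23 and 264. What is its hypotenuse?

c² = a² + b² = 23² + 264² = 529 + 69696 = 70225
c = 265

265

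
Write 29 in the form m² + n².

We need to find integers m, n > 0 such that m² + n² = 29.
Trying m = 2: n² = 29 - 2² = 29 - 4 = 25
n = 5
Check: 2² + 5² = 4 + 25 = 29 ✓

29 = 2² + 5²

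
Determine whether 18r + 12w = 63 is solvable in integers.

Step 1: Compute gcd(18, 12).
gcd(18, 12) = 6

Step 2: Check divisibility.
Does 6 divide 63? 63 = 6 x 10 + 3, so no.

By the theorem on linear Diophantine equations, 18r + 12w = 63 has integer solutions if and only if gcd(18, 12) divides 63. Since 6 does not divide 63, no solutions exist.

No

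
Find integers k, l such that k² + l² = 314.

We need to find integers k, l > 0 such that k² + l² = 314.
Trying k = 5: l² = 314 - 5² = 314 - 25 = 289
l = 17
Check: 5² + 17² = 25 + 289 = 314 ✓

314 = 5² + 17²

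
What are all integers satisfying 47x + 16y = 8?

Step 1: Compute gcd(47, 16) = 1.
Since 1 divides 8, solutions exist.

Step 2: Find a particular solution using extended Euclidean algorithm.
We get x₀ = -8, y₀ = 24.
Check: 47*-8 + 16*24 = 8 = 8 ✓

Step 3: Write the general solution.
x = -8 + (16/1)t = -8 + 16t
y = 24 - (47/1)t = 24 - 47t
for any integer t.

x = -8 + 16t, y = 24 - 47t for integer t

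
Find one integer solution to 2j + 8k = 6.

Step 1: Check solvability.
gcd(2, 8) = 2
Since 2 divides 6, solutions exist.

Step 2: Apply extended Euclidean algorithm to find gcd.
We find integers such that 2*x0 + 8*y0 = 2

Step 3: Scale the particular solution.
Multiply by 6/2 = 3:
j = 3, k = 0

Step 4: Verify.
2*(3) + 8*(0) = 6 = 6 ✓

j = 3, k = 0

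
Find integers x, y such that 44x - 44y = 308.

Step 1: Check solvability.
gcd(44, 44) = 44
Since 44 divides 308, solutions exist.

Step 2: Apply extended Euclidean algorithm to find gcd.
We find integers such that 44*x0 + 44*y0 = 44

Step 3: Scale the particular solution.
Multiply by 308/44 = 7:
x = 0, y = -7

Step 4: Verify.
44*(0) - 44*(-7) = 308 = 308 ✓

x = 0, y = -7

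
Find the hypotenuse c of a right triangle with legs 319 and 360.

c² = a² + b² = 319² + 360² = 101761 + 129600 = 231361
c = 481

481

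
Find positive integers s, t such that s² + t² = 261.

Search for s with 261 - s² a perfect square.
s = 6: 261 - 6² = 261 - 36 = 225 = 15² ✓
So s = 6, t = 15.

s = 6, t = 15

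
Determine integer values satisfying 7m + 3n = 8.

Step 1: Check solvability.
gcd(7, 3) = 1
Since 1 divides 8, solutions exist.

Step 2: Apply extended Euclidean algorithm to find gcd.
We find integers such that 7*x0 + 3*y0 = 1

Step 3: Scale the particular solution.
Multiply by 8/1 = 8:
m = 8, n = -16

Step 4: Verify.
7*(8) + 3*(-16) = 8 = 8 ✓

m = 8, n = -16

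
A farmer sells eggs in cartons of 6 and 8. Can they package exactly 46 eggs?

We need non-negative a, b with 6a + 8b = 46.
gcd(6, 8) = 2 divides 46.
Try a = 1: 8b = 46 - 6 = 40, so b = 5.
One way: 1 cartons of 6 and 5 cartons of 8.

Yes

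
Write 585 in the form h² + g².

We need to find integers h, g > 0 such that h² + g² = 585.
Trying h = 3: g² = 585 - 3² = 585 - 9 = 576
g = 24
Check: 3² + 24² = 9 + 576 = 585 ✓

585 = 3² + 24²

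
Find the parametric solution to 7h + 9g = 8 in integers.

Step 1: Compute gcd(7, 9) = 1.
Since 1 divides 8, solutions exist.

Step 2: Find a particular solution using extended Euclidean algorithm.
We get h₀ = 32, g₀ = -24.
Check: 7*32 + 9*-24 = 8 = 8 ✓

Step 3: Write the general solution.
h = 32 + (9/1)t = 32 + 9t
g = -24 - (7/1)t = -24 - 7t
for any integer t.

h = 32 + 9t, g = -24 - 7t for integer t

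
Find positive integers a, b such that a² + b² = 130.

Search for a with 130 - a² a perfect square.
a = 3: 130 - 3² = 130 - 9 = 121 = 11² ✓
So a = 3, b = 11.

a = 3, b = 11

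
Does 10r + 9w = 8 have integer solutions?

Step 1: Compute gcd(10, 9).
gcd(10, 9) = 1

Step 2: Check divisibility.
Does 1 divide 8? 8 = 1 x 8, so yes.

By the theorem on linear Diophantine equations, 10r + 9w = 8 has integer solutions if and only if gcd(10, 9) divides 8. Since 1 | 8, solutions exist.

Yes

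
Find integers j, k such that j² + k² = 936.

We need to find integers j, k > 0 such that j² + k² = 936.
Trying j = 6: k² = 936 - 6² = 936 - 36 = 900
k = 30
Check: 6² + 30² = 36 + 900 = 936 ✓

936 = 6² + 30²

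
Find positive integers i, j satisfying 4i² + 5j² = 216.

Try small values of i and check whether (216 - 4i²)/5 is a perfect square.
i = 7: 4·7² = 196, so 5j² = 216 - 196 = 20, giving j² = 4, j = 2.
Check: 4·7² + 5·2² = 196 + 20 = 216 ✓

i = 7, j = 2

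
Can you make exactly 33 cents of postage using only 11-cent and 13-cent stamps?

We need non-negative x, y with 11x + 13y = 33.
gcd(11, 13) = 1 divides 33, so integer solutions exist.
Search for a non-negative one: x = 3 gives 13y = 33 - 33 = 0, so y = 0.
Check: 11·3 + 13·0 = 33 ✓

Yes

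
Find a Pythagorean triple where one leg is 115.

We need the other leg and hypotenuse such that 115² + x² = c².
Take x = 252, c = 277: 115² + 252² = 13225 + 63504 = 76729 = 277² ✓
Triple: (115, 252, 277)

(115, 252, 277)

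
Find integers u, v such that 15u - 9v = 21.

Step 1: Check solvability.
gcd(15, 9) = 3
Since 3 divides 21, solutions exist.

Step 2: Apply extended Euclidean algorithm to find gcd.
We find integers such that 15*x0 + 9*y0 = 3

Step 3: Scale the particular solution.
Multiply by 21/3 = 7:
u = -7, v = -14

Step 4: Verify.
15*(-7) - 9*(-14) = 21 = 21 ✓

u = -7, v = -14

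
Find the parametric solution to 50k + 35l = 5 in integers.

Step 1: Compute gcd(50, 35) = 5.
Since 5 divides 5, solutions exist.

Step 2: Find a particular solution using extended Euclidean algorithm.
We get k₀ = -2, l₀ = 3.
Check: 50*-2 + 35*3 = 5 = 5 ✓

Step 3: Write the general solution.
k = -2 + (35/5)t = -2 + 7t
l = 3 - (50/5)t = 3 - 10t
for any integer t.

k = -2 + 7t, l = 3 - 10t for integer t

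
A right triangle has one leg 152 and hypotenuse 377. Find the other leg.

a² = c² - b² = 142129 - 23104 = 119025
a = 345

345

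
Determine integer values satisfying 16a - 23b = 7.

Step 1: Check solvability.
gcd(16, 23) = 1
Since 1 divides 7, solutions exist.

Step 2: Apply extended Euclidean algorithm to find gcd.
We find integers such that 16*x0 + 23*y0 = 1

Step 3: Scale the particular solution.
Multiply by 7/1 = 7:
a = -70, b = -49

Step 4: Verify.
16*(-70) - 23*(-49) = 7 = 7 ✓

a = -70, b = -49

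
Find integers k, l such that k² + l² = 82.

We need to find integers k, l > 0 such that k² + l² = 82.
Trying k = 1: l² = 82 - 1² = 82 - 1 = 81
l = 9
Check: 1² + 9² = 1 + 81 = 82 ✓

82 = 1² + 9²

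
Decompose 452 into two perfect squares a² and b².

We need to find integers a, b > 0 such that a² + b² = 452.
Trying a = 14: b² = 452 - 14² = 452 - 196 = 256
b = 16
Check: 14² + 16² = 196 + 256 = 452 ✓

452 = 14² + 16²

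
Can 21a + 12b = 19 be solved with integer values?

Step 1: Compute gcd(21, 12).
gcd(21, 12) = 3

Step 2: Check divisibility.
Does 3 divide 19? 19 = 3 x 6 + 1, so no.

By the theorem on linear Diophantine equations, 21a + 12b = 19 has integer solutions if and only if gcd(21, 12) divides 19. Since 3 does not divide 19, no solutions exist.

No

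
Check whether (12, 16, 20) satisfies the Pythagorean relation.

Compute a² + b²:
12² + 16² = 144 + 256 = 400
Compute c²:
20² = 400
Since 400 = 400, it is a Pythagorean triple.

Yes, it is a Pythagorean triple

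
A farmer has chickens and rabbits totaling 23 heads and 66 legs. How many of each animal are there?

Let c = chickens, r = rabbits.
Heads: c + r = 23
Legs: 2c + 4r = 66
From the first equation, c = 23 - r. Substitute:
2(23 - r) + 4r = 66
46 + 2r = 66
r = (66 - 46)/2 = 10
c = 23 - 10 = 13

Chickens: 13, Rabbits: 10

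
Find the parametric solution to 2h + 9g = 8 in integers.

Step 1: Compute gcd(2, 9) = 1.
Since 1 divides 8, solutions exist.

Step 2: Find a particular solution using extended Euclidean algorithm.
We get h₀ = -32, g₀ = 8.
Check: 2*-32 + 9*8 = 8 = 8 ✓

Step 3: Write the general solution.
h = -32 + (9/1)t = -32 + 9t
g = 8 - (2/1)t = 8 - 2t
for any integer t.

h = -32 + 9t, g = 8 - 2t for integer t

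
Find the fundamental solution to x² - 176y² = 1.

We seek the smallest positive integers (x, y) with x² - 176y² = 1, i.e., x² = 176y² + 1.
Try successive y values:
y = 1: x² = 176·1² + 1 = 177, not a perfect square
y = 2: x² = 176·2² + 1 = 705, not a perfect square
y = 3: x² = 176·3² + 1 = 1585, not a perfect square
... continuing the search (or via continued fractions) ...
y = 15: x² = 176·15² + 1 = 39601, x = 199 ✓

Verify: 199² - 176·15² = 39601 - 39600 = 1 ✓

x = 199, y = 15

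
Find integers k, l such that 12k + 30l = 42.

Step 1: Check solvability.
gcd(12, 30) = 6
Since 6 divides 42, solutions exist.

Step 2: Apply extended Euclidean algorithm to find gcd.
We find integers such that 12*x0 + 30*y0 = 6

Step 3: Scale the particular solution.
Multiply by 42/6 = 7:
k = -14, l = 7

Step 4: Verify.
12*(-14) + 30*(7) = 42 = 42 ✓

k = -14, l = 7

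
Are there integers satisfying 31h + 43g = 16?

Step 1: Compute gcd(31, 43).
gcd(31, 43) = 1

Step 2: Check divisibility.
Does 1 divide 16? 16 = 1 x 16, so yes.

By the theorem on linear Diophantine equations, 31h + 43g = 16 has integer solutions if and only if gcd(31, 43) divides 16. Since 1 | 16, solutions exist.

Yes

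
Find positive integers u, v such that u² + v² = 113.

Search for u with 113 - u² a perfect square.
u = 7: 113 - 7² = 113 - 49 = 64 = 8² ✓
So u = 7, v = 8.

u = 7, v = 8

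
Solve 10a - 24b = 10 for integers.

Step 1: Check solvability.
gcd(10, 24) = 2
Since 2 divides 10, solutions exist.

Step 2: Apply extended Euclidean algorithm to find gcd.
We find integers such that 10*x0 + 24*y0 = 2

Step 3: Scale the particular solution.
Multiply by 10/2 = 5:
a = 25, b = 10

Step 4: Verify.
10*(25) - 24*(10) = 10 = 10 ✓

a = 25, b = 10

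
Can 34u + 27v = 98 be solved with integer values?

Step 1: Compute gcd(34, 27).
gcd(34, 27) = 1

Step 2: Check divisibility.
Does 1 divide 98? 98 = 1 x 98, so yes.

By the theorem on linear Diophantine equations, 34u + 27v = 98 has integer solutions if and only if gcd(34, 27) divides 98. Since 1 | 98, solutions exist.

Yes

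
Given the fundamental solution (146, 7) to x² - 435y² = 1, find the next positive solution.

Solutions to x² - Dy² = 1 are generated by powers of (x₀ + y₀√D).
The next solution satisfies x₁ + y₁√435 = (x₀ + y₀√435)², giving:
x₁ = x₀² + 435y₀² = 146² + 435·7² = 21316 + 21315 = 42631
y₁ = 2x₀y₀ = 2·146·7 = 2044

Verify: 42631² - 435·2044² = 1817402161 - 1817402160 = 1 ✓

x = 42631, y = 2044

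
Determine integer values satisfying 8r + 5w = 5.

Step 1: Check solvability.
gcd(8, 5) = 1
Since 1 divides 5, solutions exist.

Step 2: Apply extended Euclidean algorithm to find gcd.
We find integers such that 8*x0 + 5*y0 = 1

Step 3: Scale the particular solution.
Multiply by 5/1 = 5:
r = 10, w = -15

Step 4: Verify.
8*(10) + 5*(-15) = 5 = 5 ✓

r = 10, w = -15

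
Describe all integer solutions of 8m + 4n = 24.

Step 1: Compute gcd(8, 4) = 4.
Since 4 divides 24, solutions exist.

Step 2: Find a particular solution using extended Euclidean algorithm.
We get m₀ = 0, n₀ = 6.
Check: 8*0 + 4*6 = 24 = 24 ✓

Step 3: Write the general solution.
m = 0 + (4/4)t = 0 + 1t
n = 6 - (8/4)t = 6 - 2t
for any integer t.

m = 0 + 1t, n = 6 - 2t for integer t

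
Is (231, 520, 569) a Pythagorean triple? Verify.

Compute a² + b² = 231² + 520² = 53361 + 270400 = 323761
Compute c² = 569² = 323761
Since 323761 = 323761, confirmed.

Yes, it is a Pythagorean triple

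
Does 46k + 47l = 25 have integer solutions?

Step 1: Compute gcd(46, 47).
gcd(46, 47) = 1

Step 2: Check divisibility.
Does 1 divide 25? 25 = 1 x 25, so yes.

By the theorem on linear Diophantine equations, 46k + 47l = 25 has integer solutions if and only if gcd(46, 47) divides 25. Since 1 | 25, solutions exist.

Yes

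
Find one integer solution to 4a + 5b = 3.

Step 1: Check solvability.
gcd(4, 5) = 1
Since 1 divides 3, solutions exist.

Step 2: Apply extended Euclidean algorithm to find gcd.
We find integers such that 4*x0 + 5*y0 = 1

Step 3: Scale the particular solution.
Multiply by 3/1 = 3:
a = -3, b = 3

Step 4: Verify.
4*(-3) + 5*(3) = 3 = 3 ✓

a = -3, b = 3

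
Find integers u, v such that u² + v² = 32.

We need to find integers u, v > 0 such that u² + v² = 32.
Trying u = 4: v² = 32 - 4² = 32 - 16 = 16
v = 4
Check: 4² + 4² = 16 + 16 = 32 ✓

32 = 4² + 4²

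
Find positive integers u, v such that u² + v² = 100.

Search for u with 100 - u² a perfect square.
u = 6: 100 - 6² = 100 - 36 = 64 = 8² ✓
So u = 6, v = 8.

u = 6, v = 8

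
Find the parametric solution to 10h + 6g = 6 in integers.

Step 1: Compute gcd(10, 6) = 2.
Since 2 divides 6, solutions exist.

Step 2: Find a particular solution using extended Euclidean algorithm.
We get h₀ = -3, g₀ = 6.
Check: 10*-3 + 6*6 = 6 = 6 ✓

Step 3: Write the general solution.
h = -3 + (6/2)t = -3 + 3t
g = 6 - (10/2)t = 6 - 5t
for any integer t.

h = -3 + 3t, g = 6 - 5t for integer t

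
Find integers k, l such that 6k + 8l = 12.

Step 1: Check solvability.
gcd(6, 8) = 2
Since 2 divides 12, solutions exist.

Step 2: Apply extended Euclidean algorithm to find gcd.
We find integers such that 6*x0 + 8*y0 = 2

Step 3: Scale the particular solution.
Multiply by 12/2 = 6:
k = -6, l = 6

Step 4: Verify.
6*(-6) + 8*(6) = 12 = 12 ✓

k = -6, l = 6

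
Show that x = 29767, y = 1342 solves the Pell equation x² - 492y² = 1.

Compute x² = 29767² = 886074289
Compute 492y² = 492·1342² = 492·1800964 = 886074288
x² - 492y² = 886074289 - 886074288 = 1
Since this equals 1, (29767, 1342) is a solution.

Yes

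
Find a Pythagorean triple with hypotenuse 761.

We need a² + b² = 761² = 579121.
Trying: 39² + 760² = 1521 + 577600 = 579121 ✓

(39, 760, 761)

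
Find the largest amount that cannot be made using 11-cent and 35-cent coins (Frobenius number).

For two coprime denominations a and b, the Frobenius number (largest value not representable as a non-negative combination) is ab - a - b.
Here gcd(11, 35) = 1, so they are coprime.
F(11, 35) = 11·35 - 11 - 35 = 385 - 46 = 339

339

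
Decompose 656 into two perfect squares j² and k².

We need to find integers j, k > 0 such that j² + k² = 656.
Trying j = 16: k² = 656 - 16² = 656 - 256 = 400
k = 20
Check: 16² + 20² = 256 + 400 = 656 ✓

656 = 16² + 20²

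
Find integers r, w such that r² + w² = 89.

We need to find integers r, w > 0 such that r² + w² = 89.
Trying r = 5: w² = 89 - 5² = 89 - 25 = 64
w = 8
Check: 5² + 8² = 25 + 64 = 89 ✓

89 = 5² + 8²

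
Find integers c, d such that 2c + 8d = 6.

Step 1: Check solvability.
gcd(2, 8) = 2
Since 2 divides 6, solutions exist.

Step 2: Apply extended Euclidean algorithm to find gcd.
We find integers such that 2*x0 + 8*y0 = 2

Step 3: Scale the particular solution.
Multiply by 6/2 = 3:
c = 3, d = 0

Step 4: Verify.
2*(3) + 8*(0) = 6 = 6 ✓

c = 3, d = 0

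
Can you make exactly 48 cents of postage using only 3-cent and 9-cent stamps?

We need non-negative x, y with 3x + 9y = 48.
gcd(3, 9) = 3 divides 48, so integer solutions exist.
Search for a non-negative one: x = 1 gives 9y = 48 - 3 = 45, so y = 5.
Check: 3·1 + 9·5 = 48 ✓

Yes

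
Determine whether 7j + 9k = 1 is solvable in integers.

Step 1: Compute gcd(7, 9).
gcd(7, 9) = 1

Step 2: Check divisibility.
Does 1 divide 1? 1 = 1 x 1, so yes.

By the theorem on linear Diophantine equations, 7j + 9k = 1 has integer solutions if and only if gcd(7, 9) divides 1. Since 1 | 1, solutions exist.

Yes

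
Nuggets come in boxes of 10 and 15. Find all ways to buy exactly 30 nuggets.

We need non-negative integers (x, y) with 10x + 15y = 30.
For each x in 0..3, check if 30 - 10x is a non-negative multiple of 15.
x = 0: 15y = 30, y = 2 ✓
x = 3: 15y = 0, y = 0 ✓

(0 boxes of 10, 2 boxes of 15), (3 boxes of 10, 0 boxes of 15)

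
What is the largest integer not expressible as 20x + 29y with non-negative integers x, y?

For two coprime denominations a and b, the Frobenius number (largest value not representable as a non-negative combination) is ab - a - b.
Here gcd(20, 29) = 1, so they are coprime.
F(20, 29) = 20·29 - 20 - 29 = 580 - 49 = 531

531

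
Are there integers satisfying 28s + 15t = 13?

Step 1: Compute gcd(28, 15).
gcd(28, 15) = 1

Step 2: Check divisibility.
Does 1 divide 13? 13 = 1 x 13, so yes.

By the theorem on linear Diophantine equations, 28s + 15t = 13 has integer solutions if and only if gcd(28, 15) divides 13. Since 1 | 13, solutions exist.

Yes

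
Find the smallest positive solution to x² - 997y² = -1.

We need x² = 997y² - 1. Try successive y:
y = 1: x² = 997·1² - 1 = 996, not a perfect square
y = 2: x² = 997·2² - 1 = 3987, not a perfect square
y = 3: x² = 997·3² - 1 = 8972, not a perfect square
...
y = 2689: x² = 997·2689² - 1 = 7209028836 = 84906² ✓
Check: 84906² - 997·2689² = 7209028836 - 7209028837 = -1 ✓

x = 84906, y = 2689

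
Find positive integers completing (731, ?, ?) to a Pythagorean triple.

We need the other leg and hypotenuse such that 731² + x² = c².
Take x = 780, c = 1069: 731² + 780² = 534361 + 608400 = 1142761 = 1069² ✓
Triple: (731, 780, 1069)

(731, 780, 1069)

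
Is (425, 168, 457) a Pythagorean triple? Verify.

Compute a² + b² = 425² + 168² = 180625 + 28224 = 208849
Compute c² = 457² = 208849
Since 208849 = 208849, confirmed.

Yes, it is a Pythagorean triple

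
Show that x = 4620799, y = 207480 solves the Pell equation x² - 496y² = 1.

Compute x² = 4620799² = 21351783398401
Compute 496y² = 496·207480² = 496·43047950400 = 21351783398400
x² - 496y² = 21351783398401 - 21351783398400 = 1
Since this equals 1, (4620799, 207480) is a solution.

Yes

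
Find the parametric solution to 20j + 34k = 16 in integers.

Step 1: Compute gcd(20, 34) = 2.
Since 2 divides 16, solutions exist.

Step 2: Find a particular solution using extended Euclidean algorithm.
We get j₀ = -40, k₀ = 24.
Check: 20*-40 + 34*24 = 16 = 16 ✓

Step 3: Write the general solution.
j = -40 + (34/2)t = -40 + 17t
k = 24 - (20/2)t = 24 - 10t
for any integer t.

j = -40 + 17t, k = 24 - 10t for integer t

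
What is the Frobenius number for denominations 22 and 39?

For two coprime denominations a and b, the Frobenius number (largest value not representable as a non-negative combination) is ab - a - b.
Here gcd(22, 39) = 1, so they are coprime.
F(22, 39) = 22·39 - 22 - 39 = 858 - 61 = 797

797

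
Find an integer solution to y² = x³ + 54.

Try small integer x values and check whether x³ + 54 is a perfect square.
x = 3: x³ + 54 = 3³ + 54 = 27 + 54 = 81
Is 81 a perfect square? 9² = 81 ✓
So (x, y) = (3, 9) is a solution.

x = 3, y = 9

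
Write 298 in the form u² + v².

We need to find integers u, v > 0 such that u² + v² = 298.
Trying u = 3: v² = 298 - 3² = 298 - 9 = 289
v = 17
Check: 3² + 17² = 9 + 289 = 298 ✓

298 = 3² + 17²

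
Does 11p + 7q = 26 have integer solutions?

Step 1: Compute gcd(11, 7).
gcd(11, 7) = 1

Step 2: Check divisibility.
Does 1 divide 26? 26 = 1 x 26, so yes.

By the theorem on linear Diophantine equations, 11p + 7q = 26 has integer solutions if and only if gcd(11, 7) divides 26. Since 1 | 26, solutions exist.

Yes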